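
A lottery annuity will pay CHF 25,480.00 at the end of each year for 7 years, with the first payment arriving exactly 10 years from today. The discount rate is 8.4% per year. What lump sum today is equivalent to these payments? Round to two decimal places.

Ordinary annuity of 7 payments, first payment at period 10.
Periodic rate r = 0.084 per year.
The ordinary-annuity PV formula values the stream one period before the first payment (period 9); discount that back 9 periods:
PV₀ = 25,480 × [1 − (1+r)^−7] / r × (1+r)^−9 = CHF 63,321.67

CHF 63,321.67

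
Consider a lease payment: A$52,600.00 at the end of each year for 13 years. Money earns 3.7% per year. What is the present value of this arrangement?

A$535,159.49

This is an ordinary annuity: 13 payments of A$52,600.00 at the end of each year.
Periodic rate r = 0.037 per year.
PV = PMT × [(1 − (1+r)^−n)/r] = 52,600 × [1 − (1+r)^−13] / r = A$535,159.49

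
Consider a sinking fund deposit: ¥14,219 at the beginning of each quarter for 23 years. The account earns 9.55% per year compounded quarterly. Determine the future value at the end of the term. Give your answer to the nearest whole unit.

This is an annuity due: 92 deposits of ¥14,219 at the beginning of each quarter.
Periodic rate r = 0.0955/4 per quarter; n is counted in quarters.
FV = PMT × [((1+r)^n − 1)/r] × (1+r) = 14,219 × [(1+r)^92 − 1] / r × (1+r) = ¥4,734,523

¥4,734,523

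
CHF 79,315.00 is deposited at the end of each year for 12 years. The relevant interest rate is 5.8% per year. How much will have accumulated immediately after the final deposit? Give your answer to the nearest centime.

This is an ordinary annuity: 12 deposits of CHF 79,315.00 at the end of each year.
Periodic rate r = 0.058 per year.
FV = PMT × [((1+r)^n − 1)/r] = 79,315 × [(1+r)^12 − 1] / r = CHF 1,322,519.00

CHF 1,322,519.00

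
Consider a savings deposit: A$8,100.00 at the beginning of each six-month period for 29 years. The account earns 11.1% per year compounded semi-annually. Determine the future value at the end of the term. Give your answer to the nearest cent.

This is an annuity due: 58 deposits of A$8,100.00 at the beginning of each six-month period.
Periodic rate r = 0.111/2 per half-year; n is counted in half-years.
FV = PMT × [((1+r)^n − 1)/r] × (1+r) = 8,100 × [(1+r)^58 − 1] / r × (1+r) = A$3,379,640.87

A$3,379,640.87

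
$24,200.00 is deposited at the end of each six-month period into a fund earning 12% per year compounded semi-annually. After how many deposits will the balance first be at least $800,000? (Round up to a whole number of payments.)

19 payments

Periodic rate r = 0.12/2 per half-year; n is counted in half-years.
Ordinary annuity FV: 800,000 = 24,200 × [((1+r)^n − 1)/r].
(1+r)^n = 1 + 800,000 × r / 24,200, so n = ln(1 + 800,000·r/24,200) / ln(1+r) = 18.76.
Round up to a whole number of payments: n = 19.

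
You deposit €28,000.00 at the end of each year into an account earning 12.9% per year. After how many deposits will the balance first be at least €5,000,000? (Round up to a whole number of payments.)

Periodic rate r = 0.129 per year.
Ordinary annuity FV: 5,000,000 = 28,000 × [((1+r)^n − 1)/r].
(1+r)^n = 1 + 5,000,000 × r / 28,000, so n = ln(1 + 5,000,000·r/28,000) / ln(1+r) = 26.21.
Round up to a whole number of payments: n = 27.

27 payments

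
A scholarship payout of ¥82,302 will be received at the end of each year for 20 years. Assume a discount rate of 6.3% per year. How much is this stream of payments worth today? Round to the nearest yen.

¥921,431

This is an ordinary annuity: 20 payments of ¥82,302 at the end of each year.
Periodic rate r = 0.063 per year.
PV = PMT × [(1 − (1+r)^−n)/r] = 82,302 × [1 − (1+r)^−20] / r = ¥921,431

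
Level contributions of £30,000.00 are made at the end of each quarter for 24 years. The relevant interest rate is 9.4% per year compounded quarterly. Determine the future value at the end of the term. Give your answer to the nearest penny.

£10,594,387.84

This is an ordinary annuity: 96 deposits of £30,000.00 at the end of each quarter.
Periodic rate r = 0.094/4 per quarter; n is counted in quarters.
FV = PMT × [((1+r)^n − 1)/r] = 30,000 × [(1+r)^96 − 1] / r = £10,594,387.84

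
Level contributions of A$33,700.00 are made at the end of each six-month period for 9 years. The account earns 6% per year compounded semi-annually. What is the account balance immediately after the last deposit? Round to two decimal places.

A$789,066.47

This is an ordinary annuity: 18 deposits of A$33,700.00 at the end of each six-month period.
Periodic rate r = 0.06/2 per half-year; n is counted in half-years.
FV = PMT × [((1+r)^n − 1)/r] = 33,700 × [(1+r)^18 − 1] / r = A$789,066.47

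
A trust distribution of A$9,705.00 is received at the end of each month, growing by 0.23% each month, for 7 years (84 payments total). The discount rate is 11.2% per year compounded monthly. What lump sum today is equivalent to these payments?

Periodic rate r = 0.112/12 per month; n is counted in months.
Growing ordinary annuity: PV = PMT₁ × [1 − ((1+g)/(1+r))^n] / (r − g) = 9,705 × [1 − ((1+0.0023)/(1+r))^84] / (r − 0.0023) = A$612,962.77.

A$612,962.77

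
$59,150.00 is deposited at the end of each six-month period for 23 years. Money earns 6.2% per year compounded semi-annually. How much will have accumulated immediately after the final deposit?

$5,863,199.40

This is an ordinary annuity: 46 deposits of $59,150.00 at the end of each six-month period.
Periodic rate r = 0.062/2 per half-year; n is counted in half-years.
FV = PMT × [((1+r)^n − 1)/r] = 59,150 × [(1+r)^46 − 1] / r = $5,863,199.40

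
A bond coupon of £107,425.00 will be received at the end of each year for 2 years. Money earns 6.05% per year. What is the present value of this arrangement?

£196,814.29

This is an ordinary annuity: 2 payments of £107,425.00 at the end of each year.
Periodic rate r = 0.0605 per year.
PV = PMT × [(1 − (1+r)^−n)/r] = 107,425 × [1 − (1+r)^−2] / r = £196,814.29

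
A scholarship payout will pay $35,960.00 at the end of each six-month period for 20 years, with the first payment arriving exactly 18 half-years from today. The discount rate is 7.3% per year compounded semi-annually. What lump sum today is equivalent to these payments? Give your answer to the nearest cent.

Ordinary annuity of 40 payments, first payment at period 18.
Periodic rate r = 0.073/2 per half-year; n is counted in half-years.
The ordinary-annuity PV formula values the stream one period before the first payment (period 17); discount that back 17 periods:
PV₀ = 35,960 × [1 − (1+r)^−40] / r × (1+r)^−17 = $407,943.59

$407,943.59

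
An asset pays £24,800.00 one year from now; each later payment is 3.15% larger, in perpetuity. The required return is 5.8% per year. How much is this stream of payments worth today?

£935,849.06

Periodic rate r = 0.058 per year.
Growing perpetuity (Gordon): PV = PMT₁ / (r − g) = 24,800 / (r − 0.0315) = £935,849.06.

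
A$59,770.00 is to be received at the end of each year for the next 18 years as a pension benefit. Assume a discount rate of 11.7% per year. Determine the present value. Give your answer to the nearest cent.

A$441,137.45

This is an ordinary annuity: 18 payments of A$59,770.00 at the end of each year.
Periodic rate r = 0.117 per year.
PV = PMT × [(1 − (1+r)^−n)/r] = 59,770 × [1 − (1+r)^−18] / r = A$441,137.45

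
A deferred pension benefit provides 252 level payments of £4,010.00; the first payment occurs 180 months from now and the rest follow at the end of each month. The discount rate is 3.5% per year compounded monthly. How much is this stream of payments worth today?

Ordinary annuity of 252 payments, first payment at period 180.
Periodic rate r = 0.035/12 per month; n is counted in months.
The ordinary-annuity PV formula values the stream one period before the first payment (period 179); discount that back 179 periods:
PV₀ = 4,010 × [1 − (1+r)^−252] / r × (1+r)^−179 = £424,460.62

£424,460.62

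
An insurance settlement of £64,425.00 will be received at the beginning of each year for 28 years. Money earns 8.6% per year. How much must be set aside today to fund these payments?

£732,801.39

This is an annuity due: 28 payments of £64,425.00 at the beginning of each year.
Periodic rate r = 0.086 per year.
PV = PMT × [(1 − (1+r)^−n)/r] × (1+r) = 64,425 × [1 − (1+r)^−28] / r × (1+r) = £732,801.39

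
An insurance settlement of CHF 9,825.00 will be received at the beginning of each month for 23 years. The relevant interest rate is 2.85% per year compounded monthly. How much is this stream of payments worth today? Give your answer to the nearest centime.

CHF 1,992,116.68

This is an annuity due: 276 payments of CHF 9,825.00 at the beginning of each month.
Periodic rate r = 0.0285/12 per month; n is counted in months.
PV = PMT × [(1 − (1+r)^−n)/r] × (1+r) = 9,825 × [1 − (1+r)^−276] / r × (1+r) = CHF 1,992,116.68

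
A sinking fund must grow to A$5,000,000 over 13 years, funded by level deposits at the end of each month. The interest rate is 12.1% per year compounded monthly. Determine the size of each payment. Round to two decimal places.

A$13,326.25

Level ordinary annuity; solve FV = PMT × [((1+r)^n − 1)/r] for PMT.
Periodic rate r = 0.121/12 per month; n is counted in months.
With n = 156: PMT = 5,000,000 / ([((1+r)^n − 1)/r]) = A$13,326.25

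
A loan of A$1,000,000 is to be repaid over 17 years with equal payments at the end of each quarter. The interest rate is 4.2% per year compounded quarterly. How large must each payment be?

Level ordinary annuity; solve PV = PMT × [(1 − (1+r)^−n)/r] for PMT.
Periodic rate r = 0.042/4 per quarter; n is counted in quarters.
With n = 68: PMT = 1,000,000 / ([(1 − (1+r)^−n)/r]) = A$20,649.28

A$20,649.28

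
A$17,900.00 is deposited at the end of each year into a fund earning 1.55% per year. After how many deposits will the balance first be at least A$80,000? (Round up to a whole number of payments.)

Periodic rate r = 0.0155 per year.
Ordinary annuity FV: 80,000 = 17,900 × [((1+r)^n − 1)/r].
(1+r)^n = 1 + 80,000 × r / 17,900, so n = ln(1 + 80,000·r/17,900) / ln(1+r) = 4.35.
Round up to a whole number of payments: n = 5.

5 payments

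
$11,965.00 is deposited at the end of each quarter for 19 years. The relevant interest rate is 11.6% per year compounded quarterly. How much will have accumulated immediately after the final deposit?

$3,210,537.70

This is an ordinary annuity: 76 deposits of $11,965.00 at the end of each quarter.
Periodic rate r = 0.116/4 per quarter; n is counted in quarters.
FV = PMT × [((1+r)^n − 1)/r] = 11,965 × [(1+r)^76 − 1] / r = $3,210,537.70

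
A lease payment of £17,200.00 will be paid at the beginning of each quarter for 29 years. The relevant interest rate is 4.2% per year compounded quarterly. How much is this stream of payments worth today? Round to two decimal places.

This is an annuity due: 116 payments of £17,200.00 at the beginning of each quarter.
Periodic rate r = 0.042/4 per quarter; n is counted in quarters.
PV = PMT × [(1 − (1+r)^−n)/r] × (1+r) = 17,200 × [1 − (1+r)^−116] / r × (1+r) = £1,162,504.43

£1,162,504.43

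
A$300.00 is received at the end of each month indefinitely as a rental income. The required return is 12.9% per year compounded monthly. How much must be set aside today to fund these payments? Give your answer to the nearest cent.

Periodic rate r = 0.129/12 per month.
Level perpetuity: PV = PMT / r = 300 / (0.129/12) = A$27,906.98.

A$27,906.98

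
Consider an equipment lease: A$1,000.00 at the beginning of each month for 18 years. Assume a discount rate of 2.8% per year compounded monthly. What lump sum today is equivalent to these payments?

A$169,910.90

This is an annuity due: 216 payments of A$1,000.00 at the beginning of each month.
Periodic rate r = 0.028/12 per month; n is counted in months.
PV = PMT × [(1 − (1+r)^−n)/r] × (1+r) = 1,000 × [1 − (1+r)^−216] / r × (1+r) = A$169,910.90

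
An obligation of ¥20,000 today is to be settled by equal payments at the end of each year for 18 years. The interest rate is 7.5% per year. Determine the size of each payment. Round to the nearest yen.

¥2,061

Level ordinary annuity; solve PV = PMT × [(1 − (1+r)^−n)/r] for PMT.
Periodic rate r = 0.075 per year.
With n = 18: PMT = 20,000 / ([(1 − (1+r)^−n)/r]) = ¥2,061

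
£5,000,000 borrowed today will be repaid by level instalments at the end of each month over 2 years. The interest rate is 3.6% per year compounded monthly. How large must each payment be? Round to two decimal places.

Level ordinary annuity; solve PV = PMT × [(1 − (1+r)^−n)/r] for PMT.
Periodic rate r = 0.036/12 per month; n is counted in months.
With n = 24: PMT = 5,000,000 / ([(1 − (1+r)^−n)/r]) = £216,235.53

£216,235.53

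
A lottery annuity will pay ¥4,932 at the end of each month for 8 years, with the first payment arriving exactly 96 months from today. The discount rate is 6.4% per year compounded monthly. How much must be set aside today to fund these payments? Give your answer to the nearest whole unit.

Ordinary annuity of 96 payments, first payment at period 96.
Periodic rate r = 0.064/12 per month; n is counted in months.
The ordinary-annuity PV formula values the stream one period before the first payment (period 95); discount that back 95 periods:
PV₀ = 4,932 × [1 − (1+r)^−96] / r × (1+r)^−95 = ¥223,103

¥223,103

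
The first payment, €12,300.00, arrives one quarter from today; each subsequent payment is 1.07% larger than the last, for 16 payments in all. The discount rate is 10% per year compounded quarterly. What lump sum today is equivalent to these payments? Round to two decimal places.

€173,160.83

Periodic rate r = 0.1/4 per quarter; n is counted in quarters.
Growing ordinary annuity: PV = PMT₁ × [1 − ((1+g)/(1+r))^n] / (r − g) = 12,300 × [1 − ((1+0.0107)/(1+r))^16] / (r − 0.0107) = €173,160.83.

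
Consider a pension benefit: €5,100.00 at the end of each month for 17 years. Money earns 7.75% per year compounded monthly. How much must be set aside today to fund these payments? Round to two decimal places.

€577,300.90

This is an ordinary annuity: 204 payments of €5,100.00 at the end of each month.
Periodic rate r = 0.0775/12 per month; n is counted in months.
PV = PMT × [(1 − (1+r)^−n)/r] = 5,100 × [1 − (1+r)^−204] / r = €577,300.90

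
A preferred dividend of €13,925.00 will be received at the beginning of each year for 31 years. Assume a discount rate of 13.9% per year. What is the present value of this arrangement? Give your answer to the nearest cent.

€112,086.17

This is an annuity due: 31 payments of €13,925.00 at the beginning of each year.
Periodic rate r = 0.139 per year.
PV = PMT × [(1 − (1+r)^−n)/r] × (1+r) = 13,925 × [1 − (1+r)^−31] / r × (1+r) = €112,086.17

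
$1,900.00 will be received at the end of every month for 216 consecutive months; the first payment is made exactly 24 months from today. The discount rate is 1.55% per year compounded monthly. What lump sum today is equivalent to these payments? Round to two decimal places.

Ordinary annuity of 216 payments, first payment at period 24.
Periodic rate r = 0.0155/12 per month; n is counted in months.
The ordinary-annuity PV formula values the stream one period before the first payment (period 23); discount that back 23 periods:
PV₀ = 1,900 × [1 − (1+r)^−216] / r × (1+r)^−23 = $347,451.38

$347,451.38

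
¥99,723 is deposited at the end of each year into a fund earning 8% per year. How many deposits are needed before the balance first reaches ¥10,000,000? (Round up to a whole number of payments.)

29 payments

Periodic rate r = 0.08 per year.
Ordinary annuity FV: 10,000,000 = 99,723 × [((1+r)^n − 1)/r].
(1+r)^n = 1 + 10,000,000 × r / 99,723, so n = ln(1 + 10,000,000·r/99,723) / ln(1+r) = 28.58.
Round up to a whole number of payments: n = 29.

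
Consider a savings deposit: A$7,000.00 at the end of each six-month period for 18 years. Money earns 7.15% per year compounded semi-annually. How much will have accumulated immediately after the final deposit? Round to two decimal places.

A$497,621.46

This is an ordinary annuity: 36 deposits of A$7,000.00 at the end of each six-month period.
Periodic rate r = 0.0715/2 per half-year; n is counted in half-years.
FV = PMT × [((1+r)^n − 1)/r] = 7,000 × [(1+r)^36 − 1] / r = A$497,621.46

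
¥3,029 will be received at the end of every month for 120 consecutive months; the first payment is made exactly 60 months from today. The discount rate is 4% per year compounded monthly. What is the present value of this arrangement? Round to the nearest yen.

¥245,842

Ordinary annuity of 120 payments, first payment at period 60.
Periodic rate r = 0.04/12 per month; n is counted in months.
The ordinary-annuity PV formula values the stream one period before the first payment (period 59); discount that back 59 periods:
PV₀ = 3,029 × [1 − (1+r)^−120] / r × (1+r)^−59 = ¥245,842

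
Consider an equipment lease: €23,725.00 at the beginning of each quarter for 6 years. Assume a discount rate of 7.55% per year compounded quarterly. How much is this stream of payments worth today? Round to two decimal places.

€463,083.28

This is an annuity due: 24 payments of €23,725.00 at the beginning of each quarter.
Periodic rate r = 0.0755/4 per quarter; n is counted in quarters.
PV = PMT × [(1 − (1+r)^−n)/r] × (1+r) = 23,725 × [1 − (1+r)^−24] / r × (1+r) = €463,083.28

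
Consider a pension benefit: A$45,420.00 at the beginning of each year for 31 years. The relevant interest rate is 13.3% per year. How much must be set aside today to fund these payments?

This is an annuity due: 31 payments of A$45,420.00 at the beginning of each year.
Periodic rate r = 0.133 per year.
PV = PMT × [(1 − (1+r)^−n)/r] × (1+r) = 45,420 × [1 − (1+r)^−31] / r × (1+r) = A$378,860.73

A$378,860.73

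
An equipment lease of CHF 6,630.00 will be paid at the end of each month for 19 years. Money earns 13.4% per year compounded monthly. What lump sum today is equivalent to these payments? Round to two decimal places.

This is an ordinary annuity: 228 payments of CHF 6,630.00 at the end of each month.
Periodic rate r = 0.134/12 per month; n is counted in months.
PV = PMT × [(1 − (1+r)^−n)/r] = 6,630 × [1 − (1+r)^−228] / r = CHF 546,524.58

CHF 546,524.58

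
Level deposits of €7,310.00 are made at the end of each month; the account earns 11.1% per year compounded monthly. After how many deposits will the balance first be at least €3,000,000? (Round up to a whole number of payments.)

171 payments

Periodic rate r = 0.111/12 per month; n is counted in months.
Ordinary annuity FV: 3,000,000 = 7,310 × [((1+r)^n − 1)/r].
(1+r)^n = 1 + 3,000,000 × r / 7,310, so n = ln(1 + 3,000,000·r/7,310) / ln(1+r) = 170.28.
Round up to a whole number of payments: n = 171.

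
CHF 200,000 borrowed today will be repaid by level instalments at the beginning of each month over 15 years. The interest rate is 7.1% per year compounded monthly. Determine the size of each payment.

CHF 1,798.22

Level annuity due; solve PV = PMT × [(1 − (1+r)^−n)/r] × (1+r) for PMT.
Periodic rate r = 0.071/12 per month; n is counted in months.
With n = 180: PMT = 200,000 / ([(1 − (1+r)^−n)/r] × (1+r)) = CHF 1,798.22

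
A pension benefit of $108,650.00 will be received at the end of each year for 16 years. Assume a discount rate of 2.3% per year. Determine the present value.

$1,440,755.26

This is an ordinary annuity: 16 payments of $108,650.00 at the end of each year.
Periodic rate r = 0.023 per year.
PV = PMT × [(1 − (1+r)^−n)/r] = 108,650 × [1 − (1+r)^−16] / r = $1,440,755.26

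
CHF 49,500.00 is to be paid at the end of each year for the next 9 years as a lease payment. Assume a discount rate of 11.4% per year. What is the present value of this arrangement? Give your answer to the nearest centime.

CHF 269,874.18

This is an ordinary annuity: 9 payments of CHF 49,500.00 at the end of each year.
Periodic rate r = 0.114 per year.
PV = PMT × [(1 − (1+r)^−n)/r] = 49,500 × [1 − (1+r)^−9] / r = CHF 269,874.18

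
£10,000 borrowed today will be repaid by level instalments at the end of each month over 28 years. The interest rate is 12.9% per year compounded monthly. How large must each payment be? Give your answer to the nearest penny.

£110.54

Level ordinary annuity; solve PV = PMT × [(1 − (1+r)^−n)/r] for PMT.
Periodic rate r = 0.129/12 per month; n is counted in months.
With n = 336: PMT = 10,000 / ([(1 − (1+r)^−n)/r]) = £110.54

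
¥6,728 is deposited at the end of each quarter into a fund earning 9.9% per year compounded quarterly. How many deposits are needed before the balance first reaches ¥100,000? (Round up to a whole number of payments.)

13 payments

Periodic rate r = 0.099/4 per quarter; n is counted in quarters.
Ordinary annuity FV: 100,000 = 6,728 × [((1+r)^n − 1)/r].
(1+r)^n = 1 + 100,000 × r / 6,728, so n = ln(1 + 100,000·r/6,728) / ln(1+r) = 12.81.
Round up to a whole number of payments: n = 13.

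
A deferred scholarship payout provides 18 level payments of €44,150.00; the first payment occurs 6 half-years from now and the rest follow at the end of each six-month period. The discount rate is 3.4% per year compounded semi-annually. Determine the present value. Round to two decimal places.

Ordinary annuity of 18 payments, first payment at period 6.
Periodic rate r = 0.034/2 per half-year; n is counted in half-years.
The ordinary-annuity PV formula values the stream one period before the first payment (period 5); discount that back 5 periods:
PV₀ = 44,150 × [1 − (1+r)^−18] / r × (1+r)^−5 = €624,753.96

€624,753.96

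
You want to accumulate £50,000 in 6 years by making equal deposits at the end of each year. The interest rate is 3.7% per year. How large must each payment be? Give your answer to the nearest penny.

Level ordinary annuity; solve FV = PMT × [((1+r)^n − 1)/r] for PMT.
Periodic rate r = 0.037 per year.
With n = 6: PMT = 50,000 / ([((1+r)^n − 1)/r]) = £7,595.15

£7,595.15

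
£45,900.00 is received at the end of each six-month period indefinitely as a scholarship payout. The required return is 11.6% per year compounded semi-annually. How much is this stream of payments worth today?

£791,379.31

Periodic rate r = 0.116/2 per half-year.
Level perpetuity: PV = PMT / r = 45,900 / (0.116/2) = £791,379.31.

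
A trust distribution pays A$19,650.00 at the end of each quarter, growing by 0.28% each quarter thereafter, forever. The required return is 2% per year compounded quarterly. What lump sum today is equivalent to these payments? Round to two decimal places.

Periodic rate r = 0.02/4 per quarter.
Growing perpetuity (Gordon): PV = PMT₁ / (r − g) = 19,650 / (r − 0.0028) = A$8,931,818.18.

A$8,931,818.18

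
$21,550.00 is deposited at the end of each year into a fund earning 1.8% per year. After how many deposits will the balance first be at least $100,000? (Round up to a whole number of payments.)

5 payments

Periodic rate r = 0.018 per year.
Ordinary annuity FV: 100,000 = 21,550 × [((1+r)^n − 1)/r].
(1+r)^n = 1 + 100,000 × r / 21,550, so n = ln(1 + 100,000·r/21,550) / ln(1+r) = 4.50.
Round up to a whole number of payments: n = 5.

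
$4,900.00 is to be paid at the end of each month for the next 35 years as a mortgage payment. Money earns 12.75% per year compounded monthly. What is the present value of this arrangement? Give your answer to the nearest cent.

This is an ordinary annuity: 420 payments of $4,900.00 at the end of each month.
Periodic rate r = 0.1275/12 per month; n is counted in months.
PV = PMT × [(1 − (1+r)^−n)/r] = 4,900 × [1 − (1+r)^−420] / r = $455,730.80

$455,730.80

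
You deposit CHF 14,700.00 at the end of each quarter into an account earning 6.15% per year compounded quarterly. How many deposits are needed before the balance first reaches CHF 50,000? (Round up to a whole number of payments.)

4 payments

Periodic rate r = 0.0615/4 per quarter; n is counted in quarters.
Ordinary annuity FV: 50,000 = 14,700 × [((1+r)^n − 1)/r].
(1+r)^n = 1 + 50,000 × r / 14,700, so n = ln(1 + 50,000·r/14,700) / ln(1+r) = 3.34.
Round up to a whole number of payments: n = 4.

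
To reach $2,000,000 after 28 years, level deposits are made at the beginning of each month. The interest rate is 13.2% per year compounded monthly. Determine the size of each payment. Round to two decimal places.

$565.49

Level annuity due; solve FV = PMT × [((1+r)^n − 1)/r] × (1+r) for PMT.
Periodic rate r = 0.132/12 per month; n is counted in months.
With n = 336: PMT = 2,000,000 / ([((1+r)^n − 1)/r] × (1+r)) = $565.49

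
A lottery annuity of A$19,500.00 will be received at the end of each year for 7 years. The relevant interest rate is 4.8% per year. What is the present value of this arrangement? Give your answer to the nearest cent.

This is an ordinary annuity: 7 payments of A$19,500.00 at the end of each year.
Periodic rate r = 0.048 per year.
PV = PMT × [(1 − (1+r)^−n)/r] = 19,500 × [1 − (1+r)^−7] / r = A$113,656.69

A$113,656.69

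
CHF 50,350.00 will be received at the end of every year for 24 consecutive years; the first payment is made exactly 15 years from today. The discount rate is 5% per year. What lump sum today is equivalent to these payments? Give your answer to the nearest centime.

Ordinary annuity of 24 payments, first payment at period 15.
Periodic rate r = 0.05 per year.
The ordinary-annuity PV formula values the stream one period before the first payment (period 14); discount that back 14 periods:
PV₀ = 50,350 × [1 − (1+r)^−24] / r × (1+r)^−14 = CHF 350,901.83

CHF 350,901.83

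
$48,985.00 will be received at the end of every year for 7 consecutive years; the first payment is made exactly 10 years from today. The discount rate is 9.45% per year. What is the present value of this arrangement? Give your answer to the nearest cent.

$107,749.30

Ordinary annuity of 7 payments, first payment at period 10.
Periodic rate r = 0.0945 per year.
The ordinary-annuity PV formula values the stream one period before the first payment (period 9); discount that back 9 periods:
PV₀ = 48,985 × [1 − (1+r)^−7] / r × (1+r)^−9 = $107,749.30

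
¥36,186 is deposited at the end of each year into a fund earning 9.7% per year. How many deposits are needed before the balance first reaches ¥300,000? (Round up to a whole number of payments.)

7 payments

Periodic rate r = 0.097 per year.
Ordinary annuity FV: 300,000 = 36,186 × [((1+r)^n − 1)/r].
(1+r)^n = 1 + 300,000 × r / 36,186, so n = ln(1 + 300,000·r/36,186) / ln(1+r) = 6.37.
Round up to a whole number of payments: n = 7.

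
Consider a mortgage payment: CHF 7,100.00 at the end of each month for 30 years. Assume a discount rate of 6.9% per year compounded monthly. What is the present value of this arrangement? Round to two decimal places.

CHF 1,078,044.12

This is an ordinary annuity: 360 payments of CHF 7,100.00 at the end of each month.
Periodic rate r = 0.069/12 per month; n is counted in months.
PV = PMT × [(1 − (1+r)^−n)/r] = 7,100 × [1 − (1+r)^−360] / r = CHF 1,078,044.12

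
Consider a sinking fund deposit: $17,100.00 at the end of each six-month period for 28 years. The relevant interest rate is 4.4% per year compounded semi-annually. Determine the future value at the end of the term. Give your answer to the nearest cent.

$1,851,927.10

This is an ordinary annuity: 56 deposits of $17,100.00 at the end of each six-month period.
Periodic rate r = 0.044/2 per half-year; n is counted in half-years.
FV = PMT × [((1+r)^n − 1)/r] = 17,100 × [(1+r)^56 − 1] / r = $1,851,927.10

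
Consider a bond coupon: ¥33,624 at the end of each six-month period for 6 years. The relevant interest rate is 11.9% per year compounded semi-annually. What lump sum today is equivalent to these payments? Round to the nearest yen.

¥282,673

This is an ordinary annuity: 12 payments of ¥33,624 at the end of each six-month period.
Periodic rate r = 0.119/2 per half-year; n is counted in half-years.
PV = PMT × [(1 − (1+r)^−n)/r] = 33,624 × [1 − (1+r)^−12] / r = ¥282,673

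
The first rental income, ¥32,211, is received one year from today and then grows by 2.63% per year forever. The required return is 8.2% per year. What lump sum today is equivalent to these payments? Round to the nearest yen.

¥578,294

Periodic rate r = 0.082 per year.
Growing perpetuity (Gordon): PV = PMT₁ / (r − g) = 32,211 / (r − 0.0263) = ¥578,294.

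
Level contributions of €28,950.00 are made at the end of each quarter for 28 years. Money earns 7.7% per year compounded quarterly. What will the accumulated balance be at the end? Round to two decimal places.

€11,221,124.32

This is an ordinary annuity: 112 deposits of €28,950.00 at the end of each quarter.
Periodic rate r = 0.077/4 per quarter; n is counted in quarters.
FV = PMT × [((1+r)^n − 1)/r] = 28,950 × [(1+r)^112 − 1] / r = €11,221,124.32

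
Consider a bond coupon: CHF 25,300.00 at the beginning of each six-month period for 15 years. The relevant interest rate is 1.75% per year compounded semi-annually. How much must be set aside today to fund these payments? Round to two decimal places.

CHF 670,832.87

This is an annuity due: 30 payments of CHF 25,300.00 at the beginning of each six-month period.
Periodic rate r = 0.0175/2 per half-year; n is counted in half-years.
PV = PMT × [(1 − (1+r)^−n)/r] × (1+r) = 25,300 × [1 − (1+r)^−30] / r × (1+r) = CHF 670,832.87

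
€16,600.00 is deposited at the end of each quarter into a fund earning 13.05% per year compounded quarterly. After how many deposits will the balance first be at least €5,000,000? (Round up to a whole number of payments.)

75 payments

Periodic rate r = 0.1305/4 per quarter; n is counted in quarters.
Ordinary annuity FV: 5,000,000 = 16,600 × [((1+r)^n − 1)/r].
(1+r)^n = 1 + 5,000,000 × r / 16,600, so n = ln(1 + 5,000,000·r/16,600) / ln(1+r) = 74.20.
Round up to a whole number of payments: n = 75.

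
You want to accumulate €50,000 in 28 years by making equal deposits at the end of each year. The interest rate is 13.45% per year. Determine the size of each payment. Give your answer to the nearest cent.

€202.32

Level ordinary annuity; solve FV = PMT × [((1+r)^n − 1)/r] for PMT.
Periodic rate r = 0.1345 per year.
With n = 28: PMT = 50,000 / ([((1+r)^n − 1)/r]) = €202.32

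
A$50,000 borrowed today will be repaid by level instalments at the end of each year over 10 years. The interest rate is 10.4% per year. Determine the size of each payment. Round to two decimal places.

A$8,277.62

Level ordinary annuity; solve PV = PMT × [(1 − (1+r)^−n)/r] for PMT.
Periodic rate r = 0.104 per year.
With n = 10: PMT = 50,000 / ([(1 − (1+r)^−n)/r]) = A$8,277.62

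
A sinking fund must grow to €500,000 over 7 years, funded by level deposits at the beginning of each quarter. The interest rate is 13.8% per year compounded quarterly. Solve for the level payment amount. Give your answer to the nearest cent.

€10,520.59

Level annuity due; solve FV = PMT × [((1+r)^n − 1)/r] × (1+r) for PMT.
Periodic rate r = 0.138/4 per quarter; n is counted in quarters.
With n = 28: PMT = 500,000 / ([((1+r)^n − 1)/r] × (1+r)) = €10,520.59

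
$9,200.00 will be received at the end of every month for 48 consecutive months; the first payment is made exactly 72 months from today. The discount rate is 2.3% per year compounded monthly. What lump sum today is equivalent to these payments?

Ordinary annuity of 48 payments, first payment at period 72.
Periodic rate r = 0.023/12 per month; n is counted in months.
The ordinary-annuity PV formula values the stream one period before the first payment (period 71); discount that back 71 periods:
PV₀ = 9,200 × [1 − (1+r)^−48] / r × (1+r)^−71 = $367,928.94

$367,928.94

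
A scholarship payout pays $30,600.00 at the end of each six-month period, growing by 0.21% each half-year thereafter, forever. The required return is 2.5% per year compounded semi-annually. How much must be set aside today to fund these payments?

$2,942,307.69

Periodic rate r = 0.025/2 per half-year.
Growing perpetuity (Gordon): PV = PMT₁ / (r − g) = 30,600 / (r − 0.0021) = $2,942,307.69.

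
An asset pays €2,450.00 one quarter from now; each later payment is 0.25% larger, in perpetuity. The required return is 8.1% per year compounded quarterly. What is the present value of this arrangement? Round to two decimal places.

Periodic rate r = 0.081/4 per quarter.
Growing perpetuity (Gordon): PV = PMT₁ / (r − g) = 2,450 / (r − 0.0025) = €138,028.17.

€138,028.17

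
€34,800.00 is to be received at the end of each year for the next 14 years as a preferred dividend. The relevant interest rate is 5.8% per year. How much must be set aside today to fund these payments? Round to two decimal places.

€327,509.16

This is an ordinary annuity: 14 payments of €34,800.00 at the end of each year.
Periodic rate r = 0.058 per year.
PV = PMT × [(1 − (1+r)^−n)/r] = 34,800 × [1 − (1+r)^−14] / r = €327,509.16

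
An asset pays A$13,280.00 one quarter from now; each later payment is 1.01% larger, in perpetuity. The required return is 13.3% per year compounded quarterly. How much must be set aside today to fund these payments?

A$573,650.11

Periodic rate r = 0.133/4 per quarter.
Growing perpetuity (Gordon): PV = PMT₁ / (r − g) = 13,280 / (r − 0.0101) = A$573,650.11.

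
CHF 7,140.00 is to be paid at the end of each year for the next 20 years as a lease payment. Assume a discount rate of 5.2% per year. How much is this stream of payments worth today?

This is an ordinary annuity: 20 payments of CHF 7,140.00 at the end of each year.
Periodic rate r = 0.052 per year.
PV = PMT × [(1 − (1+r)^−n)/r] = 7,140 × [1 − (1+r)^−20] / r = CHF 87,490.41

CHF 87,490.41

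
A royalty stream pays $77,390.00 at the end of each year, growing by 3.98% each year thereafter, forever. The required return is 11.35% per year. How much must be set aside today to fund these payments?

$1,050,067.84

Periodic rate r = 0.1135 per year.
Growing perpetuity (Gordon): PV = PMT₁ / (r − g) = 77,390 / (r − 0.0398) = $1,050,067.84.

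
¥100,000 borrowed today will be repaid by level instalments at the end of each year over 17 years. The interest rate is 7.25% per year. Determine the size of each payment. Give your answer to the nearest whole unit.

¥10,421

Level ordinary annuity; solve PV = PMT × [(1 − (1+r)^−n)/r] for PMT.
Periodic rate r = 0.0725 per year.
With n = 17: PMT = 100,000 / ([(1 − (1+r)^−n)/r]) = ¥10,421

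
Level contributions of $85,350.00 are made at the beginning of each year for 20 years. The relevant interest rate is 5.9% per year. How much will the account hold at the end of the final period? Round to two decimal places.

This is an annuity due: 20 deposits of $85,350.00 at the beginning of each year.
Periodic rate r = 0.059 per year.
FV = PMT × [((1+r)^n − 1)/r] × (1+r) = 85,350 × [(1+r)^20 − 1] / r × (1+r) = $3,289,367.81

$3,289,367.81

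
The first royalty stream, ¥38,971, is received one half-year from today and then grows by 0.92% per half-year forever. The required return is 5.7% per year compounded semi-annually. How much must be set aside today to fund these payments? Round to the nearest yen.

¥2,019,223

Periodic rate r = 0.057/2 per half-year.
Growing perpetuity (Gordon): PV = PMT₁ / (r − g) = 38,971 / (r − 0.0092) = ¥2,019,223.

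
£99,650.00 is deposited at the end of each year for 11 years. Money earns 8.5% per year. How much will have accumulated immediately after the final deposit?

£1,703,624.65

This is an ordinary annuity: 11 deposits of £99,650.00 at the end of each year.
Periodic rate r = 0.085 per year.
FV = PMT × [((1+r)^n − 1)/r] = 99,650 × [(1+r)^11 − 1] / r = £1,703,624.65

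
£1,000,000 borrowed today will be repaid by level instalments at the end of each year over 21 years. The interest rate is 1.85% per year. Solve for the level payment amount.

£57,900.18

Level ordinary annuity; solve PV = PMT × [(1 − (1+r)^−n)/r] for PMT.
Periodic rate r = 0.0185 per year.
With n = 21: PMT = 1,000,000 / ([(1 − (1+r)^−n)/r]) = £57,900.18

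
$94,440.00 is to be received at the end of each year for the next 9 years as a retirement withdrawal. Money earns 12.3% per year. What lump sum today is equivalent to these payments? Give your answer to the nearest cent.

$497,512.96

This is an ordinary annuity: 9 payments of $94,440.00 at the end of each year.
Periodic rate r = 0.123 per year.
PV = PMT × [(1 − (1+r)^−n)/r] = 94,440 × [1 − (1+r)^−9] / r = $497,512.96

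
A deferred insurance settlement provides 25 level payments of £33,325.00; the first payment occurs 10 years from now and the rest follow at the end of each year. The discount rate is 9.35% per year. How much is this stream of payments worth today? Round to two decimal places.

Ordinary annuity of 25 payments, first payment at period 10.
Periodic rate r = 0.0935 per year.
The ordinary-annuity PV formula values the stream one period before the first payment (period 9); discount that back 9 periods:
PV₀ = 33,325 × [1 − (1+r)^−25] / r × (1+r)^−9 = £142,371.60

£142,371.60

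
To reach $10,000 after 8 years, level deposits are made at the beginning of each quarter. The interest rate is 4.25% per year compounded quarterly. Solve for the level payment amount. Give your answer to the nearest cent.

$261.25

Level annuity due; solve FV = PMT × [((1+r)^n − 1)/r] × (1+r) for PMT.
Periodic rate r = 0.0425/4 per quarter; n is counted in quarters.
With n = 32: PMT = 10,000 / ([((1+r)^n − 1)/r] × (1+r)) = $261.25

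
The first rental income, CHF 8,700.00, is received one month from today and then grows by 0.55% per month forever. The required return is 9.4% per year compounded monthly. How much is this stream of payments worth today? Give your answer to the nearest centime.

Periodic rate r = 0.094/12 per month.
Growing perpetuity (Gordon): PV = PMT₁ / (r − g) = 8,700 / (r − 0.0055) = CHF 3,728,571.43.

CHF 3,728,571.43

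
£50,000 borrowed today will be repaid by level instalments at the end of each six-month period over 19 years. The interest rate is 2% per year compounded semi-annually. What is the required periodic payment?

Level ordinary annuity; solve PV = PMT × [(1 − (1+r)^−n)/r] for PMT.
Periodic rate r = 0.02/2 per half-year; n is counted in half-years.
With n = 38: PMT = 50,000 / ([(1 − (1+r)^−n)/r]) = £1,588.07

£1,588.07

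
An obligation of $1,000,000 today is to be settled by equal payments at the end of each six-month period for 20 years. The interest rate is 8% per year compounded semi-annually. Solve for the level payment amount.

Level ordinary annuity; solve PV = PMT × [(1 − (1+r)^−n)/r] for PMT.
Periodic rate r = 0.08/2 per half-year; n is counted in half-years.
With n = 40: PMT = 1,000,000 / ([(1 − (1+r)^−n)/r]) = $50,523.49

$50,523.49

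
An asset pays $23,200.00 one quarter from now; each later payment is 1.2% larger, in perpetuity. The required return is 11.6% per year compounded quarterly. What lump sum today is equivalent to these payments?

$1,364,705.88

Periodic rate r = 0.116/4 per quarter.
Growing perpetuity (Gordon): PV = PMT₁ / (r − g) = 23,200 / (r − 0.012) = $1,364,705.88.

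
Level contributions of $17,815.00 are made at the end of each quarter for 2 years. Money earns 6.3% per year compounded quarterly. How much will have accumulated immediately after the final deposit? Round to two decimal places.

This is an ordinary annuity: 8 deposits of $17,815.00 at the end of each quarter.
Periodic rate r = 0.063/4 per quarter; n is counted in quarters.
FV = PMT × [((1+r)^n − 1)/r] = 17,815 × [(1+r)^8 − 1] / r = $150,628.83

$150,628.83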